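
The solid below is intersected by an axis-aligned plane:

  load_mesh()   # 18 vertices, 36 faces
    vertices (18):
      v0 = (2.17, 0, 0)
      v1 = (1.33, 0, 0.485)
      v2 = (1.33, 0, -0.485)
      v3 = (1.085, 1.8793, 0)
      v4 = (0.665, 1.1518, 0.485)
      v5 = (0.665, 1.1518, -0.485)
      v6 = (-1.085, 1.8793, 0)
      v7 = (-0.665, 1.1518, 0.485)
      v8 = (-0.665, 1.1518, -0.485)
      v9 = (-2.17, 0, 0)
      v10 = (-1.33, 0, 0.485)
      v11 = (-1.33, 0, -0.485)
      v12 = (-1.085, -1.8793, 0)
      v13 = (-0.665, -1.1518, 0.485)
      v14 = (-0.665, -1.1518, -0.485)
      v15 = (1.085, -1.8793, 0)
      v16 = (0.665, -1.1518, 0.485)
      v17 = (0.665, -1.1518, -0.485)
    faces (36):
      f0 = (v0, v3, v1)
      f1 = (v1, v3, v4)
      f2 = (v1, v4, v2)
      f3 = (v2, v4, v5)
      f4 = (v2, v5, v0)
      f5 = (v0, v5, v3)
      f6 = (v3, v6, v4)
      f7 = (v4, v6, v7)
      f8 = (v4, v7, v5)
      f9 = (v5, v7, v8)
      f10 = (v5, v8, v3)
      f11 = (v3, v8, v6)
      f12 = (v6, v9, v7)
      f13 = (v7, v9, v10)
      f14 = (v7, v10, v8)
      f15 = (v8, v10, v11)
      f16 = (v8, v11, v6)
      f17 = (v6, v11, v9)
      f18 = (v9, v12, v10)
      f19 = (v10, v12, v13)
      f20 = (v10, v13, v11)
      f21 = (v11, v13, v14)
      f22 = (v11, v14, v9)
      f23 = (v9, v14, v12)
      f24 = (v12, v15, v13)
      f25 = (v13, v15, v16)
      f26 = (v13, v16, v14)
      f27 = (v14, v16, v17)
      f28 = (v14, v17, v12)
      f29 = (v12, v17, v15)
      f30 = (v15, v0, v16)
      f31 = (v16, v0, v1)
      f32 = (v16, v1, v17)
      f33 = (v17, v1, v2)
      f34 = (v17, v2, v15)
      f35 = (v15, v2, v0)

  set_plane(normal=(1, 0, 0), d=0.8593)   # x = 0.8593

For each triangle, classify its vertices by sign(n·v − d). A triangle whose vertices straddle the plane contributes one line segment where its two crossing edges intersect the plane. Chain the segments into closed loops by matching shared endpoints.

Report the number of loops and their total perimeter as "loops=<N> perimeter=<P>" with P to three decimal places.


loops=2 perimeter=6.657

Straddling triangles (16 of 36):
  (v1,v3,v4) [++-] → (0.8593, 1.48836, 0.26063)–(0.8593, 0.815267, 0.485)  len=0.7095
  (v1,v4,v2) [+-+] → (0.8593, 0.815267, 0.485)–(0.8593, 0.815267, 0.201585)  len=0.2834
  (v2,v4,v5) [+--] → (0.8593, 0.815267, 0.201585)–(0.8593, 0.815267, -0.485)  len=0.6866
  (v2,v5,v0) [+-+] → (0.8593, 0.815267, -0.485)–(0.8593, 1.0031, -0.422385)  len=0.1980
  (v0,v5,v3) [+-+] → (0.8593, 1.0031, -0.422385)–(0.8593, 1.48836, -0.26063)  len=0.5115
  (v3,v6,v4) [+--] → (0.8593, 1.8793, 0)–(0.8593, 1.48836, 0.26063)  len=0.4699
  (v5,v8,v3) [--+] → (0.8593, 1.78547, -0.0625511)–(0.8593, 1.48836, -0.26063)  len=0.3571
  (v3,v8,v6) [+--] → (0.8593, 1.78547, -0.0625511)–(0.8593, 1.8793, 0)  len=0.1128
  (v12,v15,v13) [-+-] → (0.8593, -1.8793, 0)–(0.8593, -1.78547, 0.0625511)  len=0.1128
  (v13,v15,v16) [-+-] → (0.8593, -1.78547, 0.0625511)–(0.8593, -1.48836, 0.26063)  len=0.3571
  (v12,v17,v15) [--+] → (0.8593, -1.48836, -0.26063)–(0.8593, -1.8793, 0)  len=0.4699
  (v15,v0,v16) [++-] → (0.8593, -1.0031, 0.422385)–(0.8593, -1.48836, 0.26063)  len=0.5115
  (v16,v0,v1) [-++] → (0.8593, -1.0031, 0.422385)–(0.8593, -0.815267, 0.485)  len=0.1980
  (v16,v1,v17) [-+-] → (0.8593, -0.815267, 0.485)–(0.8593, -0.815267, -0.201585)  len=0.6866
  (v17,v1,v2) [-++] → (0.8593, -0.815267, -0.201585)–(0.8593, -0.815267, -0.485)  len=0.2834
  (v17,v2,v15) [-++] → (0.8593, -0.815267, -0.485)–(0.8593, -1.48836, -0.26063)  len=0.7095

Chained into 2 loop(s):
  loop 1: 8 segments, perimeter = 3.3287
  loop 2: 8 segments, perimeter = 3.3287
Total perimeter = 6.657


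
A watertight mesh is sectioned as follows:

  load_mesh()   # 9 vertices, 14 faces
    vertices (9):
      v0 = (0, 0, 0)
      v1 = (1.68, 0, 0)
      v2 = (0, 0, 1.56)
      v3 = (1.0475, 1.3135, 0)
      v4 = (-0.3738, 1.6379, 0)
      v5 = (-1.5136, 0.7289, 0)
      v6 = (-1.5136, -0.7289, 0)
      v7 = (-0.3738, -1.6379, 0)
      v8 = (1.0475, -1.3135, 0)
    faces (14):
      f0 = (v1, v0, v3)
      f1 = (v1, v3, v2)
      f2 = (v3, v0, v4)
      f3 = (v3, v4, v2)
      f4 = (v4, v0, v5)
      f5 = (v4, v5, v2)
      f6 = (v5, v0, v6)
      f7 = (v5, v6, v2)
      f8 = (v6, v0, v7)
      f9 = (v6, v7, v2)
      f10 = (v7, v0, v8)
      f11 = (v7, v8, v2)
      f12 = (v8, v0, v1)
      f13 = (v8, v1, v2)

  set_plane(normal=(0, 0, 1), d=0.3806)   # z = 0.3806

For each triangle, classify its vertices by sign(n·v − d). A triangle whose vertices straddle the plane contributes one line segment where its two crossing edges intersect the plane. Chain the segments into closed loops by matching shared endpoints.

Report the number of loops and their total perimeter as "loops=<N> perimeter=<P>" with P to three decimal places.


Straddling triangles (7 of 14):
  (v1,v3,v2) [--+] → (0.791937, 0.99304, 0.3806)–(1.27012, 0, 0.3806)  len=1.1022
  (v3,v4,v2) [--+] → (-0.282602, 1.23829, 0.3806)–(0.791937, 0.99304, 0.3806)  len=1.1022
  (v4,v5,v2) [--+] → (-1.14432, 0.551067, 0.3806)–(-0.282602, 1.23829, 0.3806)  len=1.1022
  (v5,v6,v2) [--+] → (-1.14432, -0.551067, 0.3806)–(-1.14432, 0.551067, 0.3806)  len=1.1021
  (v6,v7,v2) [--+] → (-0.282602, -1.23829, 0.3806)–(-1.14432, -0.551067, 0.3806)  len=1.1022
  (v7,v8,v2) [--+] → (0.791937, -0.99304, 0.3806)–(-0.282602, -1.23829, 0.3806)  len=1.1022
  (v8,v1,v2) [--+] → (1.27012, 0, 0.3806)–(0.791937, -0.99304, 0.3806)  len=1.1022

Chained into 1 loop(s):
  loop 1: 7 segments, perimeter = 7.7152
Total perimeter = 7.715

loops=1 perimeter=7.715


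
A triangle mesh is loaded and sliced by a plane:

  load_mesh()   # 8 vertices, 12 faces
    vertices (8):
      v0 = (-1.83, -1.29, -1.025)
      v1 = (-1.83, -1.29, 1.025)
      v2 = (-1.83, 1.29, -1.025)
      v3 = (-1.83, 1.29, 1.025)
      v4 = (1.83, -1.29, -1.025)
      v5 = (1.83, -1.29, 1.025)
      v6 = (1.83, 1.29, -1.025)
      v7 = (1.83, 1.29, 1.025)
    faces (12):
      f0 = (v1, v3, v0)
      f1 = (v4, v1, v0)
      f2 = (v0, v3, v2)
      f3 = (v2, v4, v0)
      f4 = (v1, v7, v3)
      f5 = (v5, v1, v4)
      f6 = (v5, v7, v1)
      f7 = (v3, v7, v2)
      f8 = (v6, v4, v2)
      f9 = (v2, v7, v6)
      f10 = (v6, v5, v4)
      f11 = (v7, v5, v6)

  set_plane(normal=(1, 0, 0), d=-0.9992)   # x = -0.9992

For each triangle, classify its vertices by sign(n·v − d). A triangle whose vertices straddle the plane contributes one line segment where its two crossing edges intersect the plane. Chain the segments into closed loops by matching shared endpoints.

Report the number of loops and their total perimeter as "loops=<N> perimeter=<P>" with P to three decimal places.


loops=1 perimeter=9.260

Straddling triangles (8 of 12):
  (v4,v1,v0) [+--] → (-0.9992, -1.29, 0.559661)–(-0.9992, -1.29, -1.025)  len=1.5847
  (v2,v4,v0) [-+-] → (-0.9992, 0.704354, -1.025)–(-0.9992, -1.29, -1.025)  len=1.9944
  (v1,v7,v3) [-+-] → (-0.9992, -0.704354, 1.025)–(-0.9992, 1.29, 1.025)  len=1.9944
  (v5,v1,v4) [+-+] → (-0.9992, -1.29, 1.025)–(-0.9992, -1.29, 0.559661)  len=0.4653
  (v5,v7,v1) [++-] → (-0.9992, -0.704354, 1.025)–(-0.9992, -1.29, 1.025)  len=0.5856
  (v3,v7,v2) [-+-] → (-0.9992, 1.29, 1.025)–(-0.9992, 1.29, -0.559661)  len=1.5847
  (v6,v4,v2) [++-] → (-0.9992, 0.704354, -1.025)–(-0.9992, 1.29, -1.025)  len=0.5856
  (v2,v7,v6) [-++] → (-0.9992, 1.29, -0.559661)–(-0.9992, 1.29, -1.025)  len=0.4653

Chained into 1 loop(s):
  loop 1: 8 segments, perimeter = 9.2600
Total perimeter = 9.260


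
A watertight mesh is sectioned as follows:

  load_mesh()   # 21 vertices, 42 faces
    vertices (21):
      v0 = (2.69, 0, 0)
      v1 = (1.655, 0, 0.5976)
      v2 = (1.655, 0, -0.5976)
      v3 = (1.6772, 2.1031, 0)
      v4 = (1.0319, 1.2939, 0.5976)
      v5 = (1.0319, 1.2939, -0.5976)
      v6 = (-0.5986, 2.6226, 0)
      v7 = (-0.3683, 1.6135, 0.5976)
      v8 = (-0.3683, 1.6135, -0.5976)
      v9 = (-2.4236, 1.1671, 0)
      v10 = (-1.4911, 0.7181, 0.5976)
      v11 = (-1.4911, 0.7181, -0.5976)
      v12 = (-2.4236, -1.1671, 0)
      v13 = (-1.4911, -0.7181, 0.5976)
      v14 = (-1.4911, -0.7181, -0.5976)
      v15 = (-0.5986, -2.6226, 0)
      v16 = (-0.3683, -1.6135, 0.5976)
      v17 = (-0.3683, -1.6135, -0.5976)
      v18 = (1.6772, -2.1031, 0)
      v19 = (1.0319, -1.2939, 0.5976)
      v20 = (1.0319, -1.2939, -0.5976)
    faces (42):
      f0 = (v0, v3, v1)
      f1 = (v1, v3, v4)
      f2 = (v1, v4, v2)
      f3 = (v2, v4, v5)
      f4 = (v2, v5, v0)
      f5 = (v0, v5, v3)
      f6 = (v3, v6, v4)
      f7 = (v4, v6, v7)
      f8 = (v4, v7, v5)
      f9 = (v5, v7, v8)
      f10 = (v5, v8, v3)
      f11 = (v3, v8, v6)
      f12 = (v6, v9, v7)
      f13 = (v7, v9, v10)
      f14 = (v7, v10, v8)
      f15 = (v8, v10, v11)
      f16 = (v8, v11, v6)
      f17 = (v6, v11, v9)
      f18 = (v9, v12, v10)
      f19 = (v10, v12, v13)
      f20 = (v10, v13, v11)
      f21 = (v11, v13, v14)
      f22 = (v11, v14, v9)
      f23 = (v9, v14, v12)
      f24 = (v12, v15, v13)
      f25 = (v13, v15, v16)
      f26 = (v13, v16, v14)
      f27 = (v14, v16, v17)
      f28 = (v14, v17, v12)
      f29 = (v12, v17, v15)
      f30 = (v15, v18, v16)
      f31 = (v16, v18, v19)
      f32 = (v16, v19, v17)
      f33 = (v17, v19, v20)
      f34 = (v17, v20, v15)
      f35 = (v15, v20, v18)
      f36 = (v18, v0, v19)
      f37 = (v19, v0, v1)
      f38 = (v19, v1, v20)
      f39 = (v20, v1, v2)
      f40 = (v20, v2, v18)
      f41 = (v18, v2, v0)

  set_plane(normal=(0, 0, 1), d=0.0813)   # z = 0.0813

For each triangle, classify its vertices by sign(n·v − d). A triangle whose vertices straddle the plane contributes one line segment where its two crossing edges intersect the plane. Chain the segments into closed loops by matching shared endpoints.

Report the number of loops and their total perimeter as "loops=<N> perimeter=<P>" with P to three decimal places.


loops=2 perimeter=25.538

Straddling triangles (28 of 42):
  (v0,v3,v1) [--+] → (1.67418, 1.81699, 0.0813)–(2.54919, 0, 0.0813)  len=2.0167
  (v1,v3,v4) [+-+] → (1.67418, 1.81699, 0.0813)–(1.58941, 1.99301, 0.0813)  len=0.1954
  (v1,v4,v2) [++-] → (1.30107, 0.734964, 0.0813)–(1.655, 0, 0.0813)  len=0.8157
  (v2,v4,v5) [-+-] → (1.30107, 0.734964, 0.0813)–(1.0319, 1.2939, 0.0813)  len=0.6204
  (v3,v6,v4) [--+] → (-0.37678, 2.44184, 0.0813)–(1.58941, 1.99301, 0.0813)  len=2.0168
  (v4,v6,v7) [+-+] → (-0.37678, 2.44184, 0.0813)–(-0.567269, 2.48532, 0.0813)  len=0.1954
  (v4,v7,v5) [++-] → (0.236555, 1.47544, 0.0813)–(1.0319, 1.2939, 0.0813)  len=0.8158
  (v5,v7,v8) [-+-] → (0.236555, 1.47544, 0.0813)–(-0.3683, 1.6135, 0.0813)  len=0.6204
  (v6,v9,v7) [--+] → (-2.14399, 1.22783, 0.0813)–(-0.567269, 2.48532, 0.0813)  len=2.0168
  (v7,v9,v10) [+-+] → (-2.14399, 1.22783, 0.0813)–(-2.29674, 1.10602, 0.0813)  len=0.1954
  (v7,v10,v8) [++-] → (-1.00608, 1.10489, 0.0813)–(-0.3683, 1.6135, 0.0813)  len=0.8157
  (v8,v10,v11) [-+-] → (-1.00608, 1.10489, 0.0813)–(-1.4911, 0.7181, 0.0813)  len=0.6204
  (v9,v12,v10) [--+] → (-2.29674, -0.91063, 0.0813)–(-2.29674, 1.10602, 0.0813)  len=2.0166
  (v10,v12,v13) [+-+] → (-2.29674, -0.91063, 0.0813)–(-2.29674, -1.10602, 0.0813)  len=0.1954
  (v10,v13,v11) [++-] → (-1.4911, -0.0976933, 0.0813)–(-1.4911, 0.7181, 0.0813)  len=0.8158
  (v11,v13,v14) [-+-] → (-1.4911, -0.0976933, 0.0813)–(-1.4911, -0.7181, 0.0813)  len=0.6204
  (v12,v15,v13) [--+] → (-0.720019, -2.3635, 0.0813)–(-2.29674, -1.10602, 0.0813)  len=2.0168
  (v13,v15,v16) [+-+] → (-0.720019, -2.3635, 0.0813)–(-0.567269, -2.48532, 0.0813)  len=0.1954
  (v13,v16,v14) [++-] → (-0.853325, -1.22671, 0.0813)–(-1.4911, -0.7181, 0.0813)  len=0.8157
  (v14,v16,v17) [-+-] → (-0.853325, -1.22671, 0.0813)–(-0.3683, -1.6135, 0.0813)  len=0.6204
  (v15,v18,v16) [--+] → (1.39892, -2.03649, 0.0813)–(-0.567269, -2.48532, 0.0813)  len=2.0168
  (v16,v18,v19) [+-+] → (1.39892, -2.03649, 0.0813)–(1.58941, -1.99301, 0.0813)  len=0.1954
  (v16,v19,v17) [++-] → (0.427045, -1.43196, 0.0813)–(-0.3683, -1.6135, 0.0813)  len=0.8158
  (v17,v19,v20) [-+-] → (0.427045, -1.43196, 0.0813)–(1.0319, -1.2939, 0.0813)  len=0.6204
  (v18,v0,v19) [--+] → (2.46443, -0.176028, 0.0813)–(1.58941, -1.99301, 0.0813)  len=2.0167
  (v19,v0,v1) [+-+] → (2.46443, -0.176028, 0.0813)–(2.54919, 0, 0.0813)  len=0.1954
  (v19,v1,v20) [++-] → (1.38583, -0.558936, 0.0813)–(1.0319, -1.2939, 0.0813)  len=0.8157
  (v20,v1,v2) [-+-] → (1.38583, -0.558936, 0.0813)–(1.655, 0, 0.0813)  len=0.6204

Chained into 2 loop(s):
  loop 1: 14 segments, perimeter = 15.4848
  loop 2: 14 segments, perimeter = 10.0531
Total perimeter = 25.538


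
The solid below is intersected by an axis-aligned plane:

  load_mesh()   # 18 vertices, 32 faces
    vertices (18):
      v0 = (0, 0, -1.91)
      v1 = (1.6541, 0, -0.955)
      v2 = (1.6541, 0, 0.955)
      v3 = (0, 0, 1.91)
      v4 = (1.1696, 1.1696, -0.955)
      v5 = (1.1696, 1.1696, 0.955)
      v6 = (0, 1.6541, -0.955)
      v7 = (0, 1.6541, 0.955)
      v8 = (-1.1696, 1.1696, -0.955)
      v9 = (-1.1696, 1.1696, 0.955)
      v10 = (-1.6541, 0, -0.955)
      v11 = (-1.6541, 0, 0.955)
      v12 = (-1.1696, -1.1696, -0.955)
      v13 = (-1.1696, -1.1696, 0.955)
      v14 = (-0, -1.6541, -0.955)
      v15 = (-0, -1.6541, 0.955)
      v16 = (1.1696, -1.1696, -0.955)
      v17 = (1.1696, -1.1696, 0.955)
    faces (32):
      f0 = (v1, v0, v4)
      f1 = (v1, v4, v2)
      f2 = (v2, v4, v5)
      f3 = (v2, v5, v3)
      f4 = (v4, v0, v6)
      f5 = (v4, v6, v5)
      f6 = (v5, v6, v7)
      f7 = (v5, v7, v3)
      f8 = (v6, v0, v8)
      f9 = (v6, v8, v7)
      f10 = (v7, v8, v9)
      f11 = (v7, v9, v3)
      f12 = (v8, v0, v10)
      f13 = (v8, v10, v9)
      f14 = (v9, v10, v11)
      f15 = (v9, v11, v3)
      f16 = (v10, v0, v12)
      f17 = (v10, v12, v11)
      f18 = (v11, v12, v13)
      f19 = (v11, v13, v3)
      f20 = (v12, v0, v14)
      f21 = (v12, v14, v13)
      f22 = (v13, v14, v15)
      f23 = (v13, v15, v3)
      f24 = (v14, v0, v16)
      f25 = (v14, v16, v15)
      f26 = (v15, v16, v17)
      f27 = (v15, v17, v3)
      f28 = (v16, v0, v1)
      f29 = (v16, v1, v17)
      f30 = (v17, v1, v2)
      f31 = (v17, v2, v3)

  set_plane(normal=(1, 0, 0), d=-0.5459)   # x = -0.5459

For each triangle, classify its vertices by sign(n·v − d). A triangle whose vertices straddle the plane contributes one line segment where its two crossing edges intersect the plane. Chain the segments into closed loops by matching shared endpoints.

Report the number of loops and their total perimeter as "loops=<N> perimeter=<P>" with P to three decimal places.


loops=1 perimeter=10.139

Straddling triangles (12 of 32):
  (v6,v0,v8) [++-] → (-0.5459, 0.5459, -1.46426)–(-0.5459, 1.42796, -0.955)  len=1.0185
  (v6,v8,v7) [+-+] → (-0.5459, 1.42796, -0.955)–(-0.5459, 1.42796, 0.0635251)  len=1.0185
  (v7,v8,v9) [+--] → (-0.5459, 1.42796, 0.0635251)–(-0.5459, 1.42796, 0.955)  len=0.8915
  (v7,v9,v3) [+-+] → (-0.5459, 1.42796, 0.955)–(-0.5459, 0.5459, 1.46426)  len=1.0185
  (v8,v0,v10) [-+-] → (-0.5459, 0.5459, -1.46426)–(-0.5459, 0, -1.59482)  len=0.5613
  (v9,v11,v3) [--+] → (-0.5459, 0, 1.59482)–(-0.5459, 0.5459, 1.46426)  len=0.5613
  (v10,v0,v12) [-+-] → (-0.5459, 0, -1.59482)–(-0.5459, -0.5459, -1.46426)  len=0.5613
  (v11,v13,v3) [--+] → (-0.5459, -0.5459, 1.46426)–(-0.5459, 0, 1.59482)  len=0.5613
  (v12,v0,v14) [-++] → (-0.5459, -0.5459, -1.46426)–(-0.5459, -1.42796, -0.955)  len=1.0185
  (v12,v14,v13) [-+-] → (-0.5459, -1.42796, -0.955)–(-0.5459, -1.42796, -0.0635251)  len=0.8915
  (v13,v14,v15) [-++] → (-0.5459, -1.42796, -0.0635251)–(-0.5459, -1.42796, 0.955)  len=1.0185
  (v13,v15,v3) [-++] → (-0.5459, -1.42796, 0.955)–(-0.5459, -0.5459, 1.46426)  len=1.0185

Chained into 1 loop(s):
  loop 1: 12 segments, perimeter = 10.1393
Total perimeter = 10.139


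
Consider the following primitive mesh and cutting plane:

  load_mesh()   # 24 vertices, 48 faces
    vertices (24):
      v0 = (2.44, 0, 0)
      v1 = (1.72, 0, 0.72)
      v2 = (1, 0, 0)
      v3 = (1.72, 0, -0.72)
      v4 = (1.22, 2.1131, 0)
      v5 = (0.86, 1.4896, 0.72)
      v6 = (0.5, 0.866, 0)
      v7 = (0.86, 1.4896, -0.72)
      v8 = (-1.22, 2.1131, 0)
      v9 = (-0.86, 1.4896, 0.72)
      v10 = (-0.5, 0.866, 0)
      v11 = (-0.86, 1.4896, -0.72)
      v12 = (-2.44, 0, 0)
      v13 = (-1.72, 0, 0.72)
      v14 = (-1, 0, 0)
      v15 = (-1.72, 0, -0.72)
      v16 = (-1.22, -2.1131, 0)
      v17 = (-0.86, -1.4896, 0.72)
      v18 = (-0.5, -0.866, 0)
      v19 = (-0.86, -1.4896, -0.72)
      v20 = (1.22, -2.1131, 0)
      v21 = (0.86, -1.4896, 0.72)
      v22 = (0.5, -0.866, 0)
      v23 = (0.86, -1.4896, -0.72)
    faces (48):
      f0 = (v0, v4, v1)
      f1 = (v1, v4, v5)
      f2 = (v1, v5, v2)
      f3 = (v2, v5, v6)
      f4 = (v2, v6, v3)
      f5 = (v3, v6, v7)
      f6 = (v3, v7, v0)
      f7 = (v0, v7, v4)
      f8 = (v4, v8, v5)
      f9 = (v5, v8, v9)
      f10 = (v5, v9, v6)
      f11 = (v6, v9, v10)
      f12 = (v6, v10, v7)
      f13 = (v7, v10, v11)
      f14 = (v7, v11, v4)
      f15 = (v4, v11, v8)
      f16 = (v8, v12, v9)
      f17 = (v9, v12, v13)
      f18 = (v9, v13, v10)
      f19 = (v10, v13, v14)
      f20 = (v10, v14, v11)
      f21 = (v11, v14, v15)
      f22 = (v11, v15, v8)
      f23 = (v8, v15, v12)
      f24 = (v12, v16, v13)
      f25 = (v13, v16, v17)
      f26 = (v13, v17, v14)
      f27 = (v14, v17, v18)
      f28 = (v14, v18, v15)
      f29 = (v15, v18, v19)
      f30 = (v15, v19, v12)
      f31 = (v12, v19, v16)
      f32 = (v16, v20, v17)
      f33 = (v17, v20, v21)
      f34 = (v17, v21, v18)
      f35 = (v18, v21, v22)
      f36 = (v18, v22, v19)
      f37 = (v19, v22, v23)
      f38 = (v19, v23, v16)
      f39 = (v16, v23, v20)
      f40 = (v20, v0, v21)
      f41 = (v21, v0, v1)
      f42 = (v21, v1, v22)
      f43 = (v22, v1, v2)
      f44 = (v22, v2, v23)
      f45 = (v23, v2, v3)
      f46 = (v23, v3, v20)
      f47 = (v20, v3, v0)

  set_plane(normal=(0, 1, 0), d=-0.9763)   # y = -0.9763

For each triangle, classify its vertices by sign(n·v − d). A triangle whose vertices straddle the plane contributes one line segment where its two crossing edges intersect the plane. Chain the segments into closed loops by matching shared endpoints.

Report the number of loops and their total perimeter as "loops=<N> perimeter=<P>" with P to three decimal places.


loops=1 perimeter=9.680

Straddling triangles (18 of 48):
  (v12,v16,v13) [+-+] → (-1.87633, -0.9763, 0)–(-1.48899, -0.9763, 0.387344)  len=0.5478
  (v13,v16,v17) [+--] → (-1.48899, -0.9763, 0.387344)–(-1.15635, -0.9763, 0.72)  len=0.4704
  (v13,v17,v14) [+-+] → (-1.15635, -0.9763, 0.72)–(-0.908242, -0.9763, 0.471896)  len=0.3509
  (v14,v17,v18) [+-+] → (-0.908242, -0.9763, 0.471896)–(-0.563675, -0.9763, 0.127351)  len=0.4873
  (v15,v18,v19) [++-] → (-0.563675, -0.9763, -0.127351)–(-1.15635, -0.9763, -0.72)  len=0.8381
  (v15,v19,v12) [+-+] → (-1.15635, -0.9763, -0.72)–(-1.40445, -0.9763, -0.471896)  len=0.3509
  (v12,v19,v16) [+--] → (-1.40445, -0.9763, -0.471896)–(-1.87633, -0.9763, 0)  len=0.6674
  (v17,v21,v18) [--+] → (-0.259448, -0.9763, 0.127351)–(-0.563675, -0.9763, 0.127351)  len=0.3042
  (v18,v21,v22) [+-+] → (-0.259448, -0.9763, 0.127351)–(0.563675, -0.9763, 0.127351)  len=0.8231
  (v18,v22,v19) [++-] → (0.259448, -0.9763, -0.127351)–(-0.563675, -0.9763, -0.127351)  len=0.8231
  (v19,v22,v23) [-+-] → (0.259448, -0.9763, -0.127351)–(0.563675, -0.9763, -0.127351)  len=0.3042
  (v20,v0,v21) [-+-] → (1.87633, -0.9763, 0)–(1.40445, -0.9763, 0.471896)  len=0.6674
  (v21,v0,v1) [-++] → (1.40445, -0.9763, 0.471896)–(1.15635, -0.9763, 0.72)  len=0.3509
  (v21,v1,v22) [-++] → (1.15635, -0.9763, 0.72)–(0.563675, -0.9763, 0.127351)  len=0.8381
  (v22,v2,v23) [++-] → (0.908242, -0.9763, -0.471896)–(0.563675, -0.9763, -0.127351)  len=0.4873
  (v23,v2,v3) [-++] → (0.908242, -0.9763, -0.471896)–(1.15635, -0.9763, -0.72)  len=0.3509
  (v23,v3,v20) [-+-] → (1.15635, -0.9763, -0.72)–(1.48899, -0.9763, -0.387344)  len=0.4704
  (v20,v3,v0) [-++] → (1.48899, -0.9763, -0.387344)–(1.87633, -0.9763, 0)  len=0.5478

Chained into 1 loop(s):
  loop 1: 18 segments, perimeter = 9.6802
Total perimeter = 9.680


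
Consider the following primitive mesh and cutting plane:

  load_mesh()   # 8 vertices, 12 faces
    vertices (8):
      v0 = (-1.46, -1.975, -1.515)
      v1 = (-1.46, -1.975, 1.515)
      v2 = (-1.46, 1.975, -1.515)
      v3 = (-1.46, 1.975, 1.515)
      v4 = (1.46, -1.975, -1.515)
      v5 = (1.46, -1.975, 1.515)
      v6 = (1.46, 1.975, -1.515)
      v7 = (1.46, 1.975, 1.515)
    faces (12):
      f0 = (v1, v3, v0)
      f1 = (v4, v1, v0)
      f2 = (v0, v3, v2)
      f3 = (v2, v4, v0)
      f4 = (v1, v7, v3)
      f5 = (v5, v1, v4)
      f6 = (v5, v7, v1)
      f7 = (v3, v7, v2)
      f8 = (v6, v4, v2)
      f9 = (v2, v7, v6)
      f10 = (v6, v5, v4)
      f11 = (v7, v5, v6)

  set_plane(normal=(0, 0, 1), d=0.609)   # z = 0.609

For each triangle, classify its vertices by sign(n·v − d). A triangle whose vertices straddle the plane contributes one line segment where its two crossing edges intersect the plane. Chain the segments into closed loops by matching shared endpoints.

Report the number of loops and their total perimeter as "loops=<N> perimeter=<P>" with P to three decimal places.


loops=1 perimeter=13.740

Straddling triangles (8 of 12):
  (v1,v3,v0) [++-] → (-1.46, 0.793911, 0.609)–(-1.46, -1.975, 0.609)  len=2.7689
  (v4,v1,v0) [-+-] → (-0.586891, -1.975, 0.609)–(-1.46, -1.975, 0.609)  len=0.8731
  (v0,v3,v2) [-+-] → (-1.46, 0.793911, 0.609)–(-1.46, 1.975, 0.609)  len=1.1811
  (v5,v1,v4) [++-] → (-0.586891, -1.975, 0.609)–(1.46, -1.975, 0.609)  len=2.0469
  (v3,v7,v2) [++-] → (0.586891, 1.975, 0.609)–(-1.46, 1.975, 0.609)  len=2.0469
  (v2,v7,v6) [-+-] → (0.586891, 1.975, 0.609)–(1.46, 1.975, 0.609)  len=0.8731
  (v6,v5,v4) [-+-] → (1.46, -0.793911, 0.609)–(1.46, -1.975, 0.609)  len=1.1811
  (v7,v5,v6) [++-] → (1.46, -0.793911, 0.609)–(1.46, 1.975, 0.609)  len=2.7689

Chained into 1 loop(s):
  loop 1: 8 segments, perimeter = 13.7400
Total perimeter = 13.740


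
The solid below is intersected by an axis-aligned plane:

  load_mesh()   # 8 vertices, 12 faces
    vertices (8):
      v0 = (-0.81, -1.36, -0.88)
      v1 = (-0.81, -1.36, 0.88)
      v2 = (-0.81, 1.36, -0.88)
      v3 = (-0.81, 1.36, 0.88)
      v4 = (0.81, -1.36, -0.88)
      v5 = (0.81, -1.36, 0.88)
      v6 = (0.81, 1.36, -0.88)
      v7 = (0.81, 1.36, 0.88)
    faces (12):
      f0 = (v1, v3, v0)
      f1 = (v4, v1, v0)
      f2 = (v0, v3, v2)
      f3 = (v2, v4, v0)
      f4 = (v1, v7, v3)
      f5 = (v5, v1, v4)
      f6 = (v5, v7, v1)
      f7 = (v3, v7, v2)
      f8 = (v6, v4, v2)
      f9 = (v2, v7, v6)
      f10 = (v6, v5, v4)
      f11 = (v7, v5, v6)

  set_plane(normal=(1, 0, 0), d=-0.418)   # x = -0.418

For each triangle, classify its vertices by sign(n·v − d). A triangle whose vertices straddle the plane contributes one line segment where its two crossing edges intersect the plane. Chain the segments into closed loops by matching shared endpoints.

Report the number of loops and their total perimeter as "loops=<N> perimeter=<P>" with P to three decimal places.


loops=1 perimeter=8.960

Straddling triangles (8 of 12):
  (v4,v1,v0) [+--] → (-0.418, -1.36, 0.454123)–(-0.418, -1.36, -0.88)  len=1.3341
  (v2,v4,v0) [-+-] → (-0.418, 0.701827, -0.88)–(-0.418, -1.36, -0.88)  len=2.0618
  (v1,v7,v3) [-+-] → (-0.418, -0.701827, 0.88)–(-0.418, 1.36, 0.88)  len=2.0618
  (v5,v1,v4) [+-+] → (-0.418, -1.36, 0.88)–(-0.418, -1.36, 0.454123)  len=0.4259
  (v5,v7,v1) [++-] → (-0.418, -0.701827, 0.88)–(-0.418, -1.36, 0.88)  len=0.6582
  (v3,v7,v2) [-+-] → (-0.418, 1.36, 0.88)–(-0.418, 1.36, -0.454123)  len=1.3341
  (v6,v4,v2) [++-] → (-0.418, 0.701827, -0.88)–(-0.418, 1.36, -0.88)  len=0.6582
  (v2,v7,v6) [-++] → (-0.418, 1.36, -0.454123)–(-0.418, 1.36, -0.88)  len=0.4259

Chained into 1 loop(s):
  loop 1: 8 segments, perimeter = 8.9600
Total perimeter = 8.960


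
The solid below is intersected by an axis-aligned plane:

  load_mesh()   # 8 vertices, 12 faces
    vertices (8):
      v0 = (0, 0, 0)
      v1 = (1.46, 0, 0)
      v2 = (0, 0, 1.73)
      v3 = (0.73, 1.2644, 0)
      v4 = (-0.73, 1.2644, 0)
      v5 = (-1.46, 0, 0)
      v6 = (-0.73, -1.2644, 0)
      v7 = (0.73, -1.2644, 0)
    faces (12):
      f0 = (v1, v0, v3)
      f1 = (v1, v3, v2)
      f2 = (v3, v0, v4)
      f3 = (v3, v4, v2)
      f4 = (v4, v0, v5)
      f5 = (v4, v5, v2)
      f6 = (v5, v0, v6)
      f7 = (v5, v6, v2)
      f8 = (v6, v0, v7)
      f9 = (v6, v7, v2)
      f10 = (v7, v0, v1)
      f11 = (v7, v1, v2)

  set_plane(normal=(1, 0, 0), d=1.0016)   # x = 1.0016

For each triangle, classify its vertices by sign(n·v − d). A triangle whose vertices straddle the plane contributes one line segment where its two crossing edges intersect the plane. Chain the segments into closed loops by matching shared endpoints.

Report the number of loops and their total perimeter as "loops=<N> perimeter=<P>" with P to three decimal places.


loops=1 perimeter=3.512

Straddling triangles (4 of 12):
  (v1,v0,v3) [+--] → (1.0016, 0, 0)–(1.0016, 0.793974, 0)  len=0.7940
  (v1,v3,v2) [+--] → (1.0016, 0.793974, 0)–(1.0016, 0, 0.543173)  len=0.9620
  (v7,v0,v1) [--+] → (1.0016, 0, 0)–(1.0016, -0.793974, 0)  len=0.7940
  (v7,v1,v2) [-+-] → (1.0016, -0.793974, 0)–(1.0016, 0, 0.543173)  len=0.9620

Chained into 1 loop(s):
  loop 1: 4 segments, perimeter = 3.5119
Total perimeter = 3.512


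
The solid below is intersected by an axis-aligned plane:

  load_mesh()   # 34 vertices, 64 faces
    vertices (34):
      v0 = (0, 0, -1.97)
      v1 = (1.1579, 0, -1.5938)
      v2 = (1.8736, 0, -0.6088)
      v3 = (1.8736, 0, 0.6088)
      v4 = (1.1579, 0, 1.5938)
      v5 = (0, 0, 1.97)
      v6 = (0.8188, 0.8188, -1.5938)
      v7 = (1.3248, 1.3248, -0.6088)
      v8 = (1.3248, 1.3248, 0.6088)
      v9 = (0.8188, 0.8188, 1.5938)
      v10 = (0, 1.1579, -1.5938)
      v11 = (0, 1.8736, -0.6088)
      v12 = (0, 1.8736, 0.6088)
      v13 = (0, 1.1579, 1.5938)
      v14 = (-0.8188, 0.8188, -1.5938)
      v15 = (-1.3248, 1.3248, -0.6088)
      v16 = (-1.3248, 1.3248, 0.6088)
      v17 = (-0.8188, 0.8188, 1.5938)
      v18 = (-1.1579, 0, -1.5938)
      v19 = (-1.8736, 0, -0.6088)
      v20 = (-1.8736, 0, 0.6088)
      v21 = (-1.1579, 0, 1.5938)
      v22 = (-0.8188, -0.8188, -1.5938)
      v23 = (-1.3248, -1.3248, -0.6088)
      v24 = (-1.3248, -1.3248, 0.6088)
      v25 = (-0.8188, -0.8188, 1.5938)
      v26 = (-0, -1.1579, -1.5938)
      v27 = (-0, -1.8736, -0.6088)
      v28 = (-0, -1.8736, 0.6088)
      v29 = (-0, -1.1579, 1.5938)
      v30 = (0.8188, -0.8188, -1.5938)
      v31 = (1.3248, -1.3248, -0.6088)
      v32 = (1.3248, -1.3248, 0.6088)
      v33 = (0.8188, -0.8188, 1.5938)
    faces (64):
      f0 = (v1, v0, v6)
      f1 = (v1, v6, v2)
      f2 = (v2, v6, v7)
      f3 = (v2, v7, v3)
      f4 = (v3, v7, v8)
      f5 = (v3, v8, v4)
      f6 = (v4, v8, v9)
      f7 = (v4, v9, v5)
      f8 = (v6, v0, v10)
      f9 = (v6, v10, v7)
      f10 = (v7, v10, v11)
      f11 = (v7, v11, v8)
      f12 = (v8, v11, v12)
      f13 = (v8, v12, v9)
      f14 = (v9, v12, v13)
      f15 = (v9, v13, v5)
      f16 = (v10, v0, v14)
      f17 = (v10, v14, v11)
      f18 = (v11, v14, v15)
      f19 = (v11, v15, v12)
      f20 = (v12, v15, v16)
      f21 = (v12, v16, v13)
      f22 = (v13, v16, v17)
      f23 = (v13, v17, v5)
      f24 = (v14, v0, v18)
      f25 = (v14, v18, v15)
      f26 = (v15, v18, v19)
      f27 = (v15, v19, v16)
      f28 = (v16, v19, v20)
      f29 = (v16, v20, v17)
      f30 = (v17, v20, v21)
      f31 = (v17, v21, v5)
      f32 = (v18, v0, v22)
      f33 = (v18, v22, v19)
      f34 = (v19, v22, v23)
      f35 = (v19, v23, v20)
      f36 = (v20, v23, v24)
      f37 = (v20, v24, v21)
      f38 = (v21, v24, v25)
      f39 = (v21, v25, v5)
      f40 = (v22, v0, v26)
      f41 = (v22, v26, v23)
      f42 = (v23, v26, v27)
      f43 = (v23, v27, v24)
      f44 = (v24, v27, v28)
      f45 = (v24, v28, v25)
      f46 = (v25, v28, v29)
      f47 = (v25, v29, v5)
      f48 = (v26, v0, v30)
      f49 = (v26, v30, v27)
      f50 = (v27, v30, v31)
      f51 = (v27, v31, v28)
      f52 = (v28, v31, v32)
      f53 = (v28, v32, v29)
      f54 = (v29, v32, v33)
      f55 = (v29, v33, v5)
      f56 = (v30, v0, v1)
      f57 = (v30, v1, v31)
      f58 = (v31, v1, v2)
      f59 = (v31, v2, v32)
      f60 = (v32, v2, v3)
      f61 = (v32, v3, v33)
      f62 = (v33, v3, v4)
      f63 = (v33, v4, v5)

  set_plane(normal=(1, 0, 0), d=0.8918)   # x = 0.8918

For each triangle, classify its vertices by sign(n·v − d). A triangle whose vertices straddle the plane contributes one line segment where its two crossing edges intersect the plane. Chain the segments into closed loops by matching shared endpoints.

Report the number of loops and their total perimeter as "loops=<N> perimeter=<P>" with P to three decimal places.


loops=1 perimeter=10.344

Straddling triangles (20 of 64):
  (v1,v0,v6) [+--] → (0.8918, 0, -1.68026)–(0.8918, 0.642532, -1.5938)  len=0.6483
  (v1,v6,v2) [+-+] → (0.8918, 0.642532, -1.5938)–(0.8918, 0.762133, -1.52563)  len=0.1377
  (v2,v6,v7) [+-+] → (0.8918, 0.762133, -1.52563)–(0.8918, 0.8918, -1.4517)  len=0.1493
  (v4,v8,v9) [++-] → (0.8918, 0.8918, 1.4517)–(0.8918, 0.642532, 1.5938)  len=0.2869
  (v4,v9,v5) [+--] → (0.8918, 0.642532, 1.5938)–(0.8918, 0, 1.68026)  len=0.6483
  (v6,v10,v7) [--+] → (0.8918, 1.27025, -0.930739)–(0.8918, 0.8918, -1.4517)  len=0.6439
  (v7,v10,v11) [+--] → (0.8918, 1.27025, -0.930739)–(0.8918, 1.50417, -0.6088)  len=0.3979
  (v7,v11,v8) [+-+] → (0.8918, 1.50417, -0.6088)–(0.8918, 1.50417, 0.210837)  len=0.8196
  (v8,v11,v12) [+--] → (0.8918, 1.50417, 0.210837)–(0.8918, 1.50417, 0.6088)  len=0.3980
  (v8,v12,v9) [+--] → (0.8918, 1.50417, 0.6088)–(0.8918, 0.8918, 1.4517)  len=1.0419
  (v27,v30,v31) [--+] → (0.8918, -0.8918, -1.4517)–(0.8918, -1.50417, -0.6088)  len=1.0419
  (v27,v31,v28) [-+-] → (0.8918, -1.50417, -0.6088)–(0.8918, -1.50417, -0.210837)  len=0.3980
  (v28,v31,v32) [-++] → (0.8918, -1.50417, -0.210837)–(0.8918, -1.50417, 0.6088)  len=0.8196
  (v28,v32,v29) [-+-] → (0.8918, -1.50417, 0.6088)–(0.8918, -1.27025, 0.930739)  len=0.3979
  (v29,v32,v33) [-+-] → (0.8918, -1.27025, 0.930739)–(0.8918, -0.8918, 1.4517)  len=0.6439
  (v30,v0,v1) [--+] → (0.8918, 0, -1.68026)–(0.8918, -0.642532, -1.5938)  len=0.6483
  (v30,v1,v31) [-++] → (0.8918, -0.642532, -1.5938)–(0.8918, -0.8918, -1.4517)  len=0.2869
  (v32,v3,v33) [++-] → (0.8918, -0.762133, 1.52563)–(0.8918, -0.8918, 1.4517)  len=0.1493
  (v33,v3,v4) [-++] → (0.8918, -0.762133, 1.52563)–(0.8918, -0.642532, 1.5938)  len=0.1377
  (v33,v4,v5) [-+-] → (0.8918, -0.642532, 1.5938)–(0.8918, 0, 1.68026)  len=0.6483

Chained into 1 loop(s):
  loop 1: 20 segments, perimeter = 10.3436
Total perimeter = 10.344


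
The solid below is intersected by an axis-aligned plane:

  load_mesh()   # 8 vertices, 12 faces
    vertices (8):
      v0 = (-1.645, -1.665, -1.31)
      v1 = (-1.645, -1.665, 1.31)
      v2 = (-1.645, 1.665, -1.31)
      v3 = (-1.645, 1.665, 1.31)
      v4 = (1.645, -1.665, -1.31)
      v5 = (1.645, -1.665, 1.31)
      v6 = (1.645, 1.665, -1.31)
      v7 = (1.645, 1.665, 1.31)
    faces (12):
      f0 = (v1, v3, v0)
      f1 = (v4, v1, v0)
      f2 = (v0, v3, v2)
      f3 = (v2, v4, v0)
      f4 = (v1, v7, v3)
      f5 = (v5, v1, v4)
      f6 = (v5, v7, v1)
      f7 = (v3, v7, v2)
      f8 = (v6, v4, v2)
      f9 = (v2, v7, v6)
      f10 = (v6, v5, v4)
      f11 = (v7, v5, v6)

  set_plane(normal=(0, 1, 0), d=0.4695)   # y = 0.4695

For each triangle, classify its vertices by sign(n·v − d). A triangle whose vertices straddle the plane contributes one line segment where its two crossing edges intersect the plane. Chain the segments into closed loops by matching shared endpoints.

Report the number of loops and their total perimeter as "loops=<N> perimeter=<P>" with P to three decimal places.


Straddling triangles (8 of 12):
  (v1,v3,v0) [-+-] → (-1.645, 0.4695, 1.31)–(-1.645, 0.4695, 0.369396)  len=0.9406
  (v0,v3,v2) [-++] → (-1.645, 0.4695, 0.369396)–(-1.645, 0.4695, -1.31)  len=1.6794
  (v2,v4,v0) [+--] → (-0.46386, 0.4695, -1.31)–(-1.645, 0.4695, -1.31)  len=1.1811
  (v1,v7,v3) [-++] → (0.46386, 0.4695, 1.31)–(-1.645, 0.4695, 1.31)  len=2.1089
  (v5,v7,v1) [-+-] → (1.645, 0.4695, 1.31)–(0.46386, 0.4695, 1.31)  len=1.1811
  (v6,v4,v2) [+-+] → (1.645, 0.4695, -1.31)–(-0.46386, 0.4695, -1.31)  len=2.1089
  (v6,v5,v4) [+--] → (1.645, 0.4695, -0.369396)–(1.645, 0.4695, -1.31)  len=0.9406
  (v7,v5,v6) [+-+] → (1.645, 0.4695, 1.31)–(1.645, 0.4695, -0.369396)  len=1.6794

Chained into 1 loop(s):
  loop 1: 8 segments, perimeter = 11.8200
Total perimeter = 11.820

loops=1 perimeter=11.820


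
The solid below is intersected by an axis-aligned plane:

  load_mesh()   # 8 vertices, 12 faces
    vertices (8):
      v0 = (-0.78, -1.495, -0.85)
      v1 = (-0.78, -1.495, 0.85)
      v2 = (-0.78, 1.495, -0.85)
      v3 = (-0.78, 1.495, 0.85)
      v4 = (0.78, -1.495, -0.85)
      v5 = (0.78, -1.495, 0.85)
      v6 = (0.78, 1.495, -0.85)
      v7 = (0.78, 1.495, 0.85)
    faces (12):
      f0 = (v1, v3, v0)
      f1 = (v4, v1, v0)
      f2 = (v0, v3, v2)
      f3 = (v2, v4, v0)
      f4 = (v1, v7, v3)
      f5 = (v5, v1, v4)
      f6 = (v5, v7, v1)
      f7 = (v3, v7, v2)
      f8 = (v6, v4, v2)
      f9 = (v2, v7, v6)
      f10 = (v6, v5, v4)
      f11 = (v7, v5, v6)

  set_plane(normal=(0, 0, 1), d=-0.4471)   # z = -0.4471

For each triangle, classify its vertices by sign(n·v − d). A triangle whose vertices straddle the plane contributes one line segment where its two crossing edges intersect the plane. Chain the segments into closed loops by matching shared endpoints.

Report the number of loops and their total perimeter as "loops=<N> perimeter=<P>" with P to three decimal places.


Straddling triangles (8 of 12):
  (v1,v3,v0) [++-] → (-0.78, -0.78637, -0.4471)–(-0.78, -1.495, -0.4471)  len=0.7086
  (v4,v1,v0) [-+-] → (0.41028, -1.495, -0.4471)–(-0.78, -1.495, -0.4471)  len=1.1903
  (v0,v3,v2) [-+-] → (-0.78, -0.78637, -0.4471)–(-0.78, 1.495, -0.4471)  len=2.2814
  (v5,v1,v4) [++-] → (0.41028, -1.495, -0.4471)–(0.78, -1.495, -0.4471)  len=0.3697
  (v3,v7,v2) [++-] → (-0.41028, 1.495, -0.4471)–(-0.78, 1.495, -0.4471)  len=0.3697
  (v2,v7,v6) [-+-] → (-0.41028, 1.495, -0.4471)–(0.78, 1.495, -0.4471)  len=1.1903
  (v6,v5,v4) [-+-] → (0.78, 0.78637, -0.4471)–(0.78, -1.495, -0.4471)  len=2.2814
  (v7,v5,v6) [++-] → (0.78, 0.78637, -0.4471)–(0.78, 1.495, -0.4471)  len=0.7086

Chained into 1 loop(s):
  loop 1: 8 segments, perimeter = 9.1000
Total perimeter = 9.100

loops=1 perimeter=9.100


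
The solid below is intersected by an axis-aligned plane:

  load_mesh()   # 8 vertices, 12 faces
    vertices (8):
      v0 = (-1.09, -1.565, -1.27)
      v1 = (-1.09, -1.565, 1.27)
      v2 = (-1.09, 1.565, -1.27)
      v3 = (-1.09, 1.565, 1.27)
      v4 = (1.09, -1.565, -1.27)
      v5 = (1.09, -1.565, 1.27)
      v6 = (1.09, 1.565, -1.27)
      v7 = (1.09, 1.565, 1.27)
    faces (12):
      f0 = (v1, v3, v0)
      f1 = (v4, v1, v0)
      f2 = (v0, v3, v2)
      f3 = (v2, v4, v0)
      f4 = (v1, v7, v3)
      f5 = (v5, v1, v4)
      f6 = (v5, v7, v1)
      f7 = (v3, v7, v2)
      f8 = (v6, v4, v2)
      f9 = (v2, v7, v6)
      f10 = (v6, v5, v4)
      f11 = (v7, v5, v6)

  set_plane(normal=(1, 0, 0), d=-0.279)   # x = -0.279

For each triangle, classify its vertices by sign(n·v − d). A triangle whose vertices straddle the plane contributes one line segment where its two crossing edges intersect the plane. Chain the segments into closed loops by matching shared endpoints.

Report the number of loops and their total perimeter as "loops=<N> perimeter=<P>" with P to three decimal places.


loops=1 perimeter=11.340

Straddling triangles (8 of 12):
  (v4,v1,v0) [+--] → (-0.279, -1.565, 0.325073)–(-0.279, -1.565, -1.27)  len=1.5951
  (v2,v4,v0) [-+-] → (-0.279, 0.400583, -1.27)–(-0.279, -1.565, -1.27)  len=1.9656
  (v1,v7,v3) [-+-] → (-0.279, -0.400583, 1.27)–(-0.279, 1.565, 1.27)  len=1.9656
  (v5,v1,v4) [+-+] → (-0.279, -1.565, 1.27)–(-0.279, -1.565, 0.325073)  len=0.9449
  (v5,v7,v1) [++-] → (-0.279, -0.400583, 1.27)–(-0.279, -1.565, 1.27)  len=1.1644
  (v3,v7,v2) [-+-] → (-0.279, 1.565, 1.27)–(-0.279, 1.565, -0.325073)  len=1.5951
  (v6,v4,v2) [++-] → (-0.279, 0.400583, -1.27)–(-0.279, 1.565, -1.27)  len=1.1644
  (v2,v7,v6) [-++] → (-0.279, 1.565, -0.325073)–(-0.279, 1.565, -1.27)  len=0.9449

Chained into 1 loop(s):
  loop 1: 8 segments, perimeter = 11.3400
Total perimeter = 11.340


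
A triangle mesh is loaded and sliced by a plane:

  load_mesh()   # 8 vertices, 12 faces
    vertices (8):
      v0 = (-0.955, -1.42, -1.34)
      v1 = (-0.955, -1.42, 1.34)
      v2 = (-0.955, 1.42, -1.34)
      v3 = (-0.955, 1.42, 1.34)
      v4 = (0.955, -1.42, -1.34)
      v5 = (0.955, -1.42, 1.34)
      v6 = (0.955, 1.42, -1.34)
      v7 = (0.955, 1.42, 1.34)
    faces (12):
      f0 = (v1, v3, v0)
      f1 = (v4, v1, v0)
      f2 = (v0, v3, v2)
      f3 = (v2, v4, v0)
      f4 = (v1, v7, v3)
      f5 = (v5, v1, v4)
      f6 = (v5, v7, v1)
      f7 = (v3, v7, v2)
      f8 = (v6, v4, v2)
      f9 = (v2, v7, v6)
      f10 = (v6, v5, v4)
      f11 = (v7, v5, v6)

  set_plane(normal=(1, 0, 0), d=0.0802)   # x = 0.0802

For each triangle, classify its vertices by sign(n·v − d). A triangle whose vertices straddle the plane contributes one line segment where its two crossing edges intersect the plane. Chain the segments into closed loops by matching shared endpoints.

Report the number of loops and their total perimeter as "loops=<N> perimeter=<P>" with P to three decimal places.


loops=1 perimeter=11.040

Straddling triangles (8 of 12):
  (v4,v1,v0) [+--] → (0.0802, -1.42, -0.112532)–(0.0802, -1.42, -1.34)  len=1.2275
  (v2,v4,v0) [-+-] → (0.0802, -0.11925, -1.34)–(0.0802, -1.42, -1.34)  len=1.3007
  (v1,v7,v3) [-+-] → (0.0802, 0.11925, 1.34)–(0.0802, 1.42, 1.34)  len=1.3007
  (v5,v1,v4) [+-+] → (0.0802, -1.42, 1.34)–(0.0802, -1.42, -0.112532)  len=1.4525
  (v5,v7,v1) [++-] → (0.0802, 0.11925, 1.34)–(0.0802, -1.42, 1.34)  len=1.5393
  (v3,v7,v2) [-+-] → (0.0802, 1.42, 1.34)–(0.0802, 1.42, 0.112532)  len=1.2275
  (v6,v4,v2) [++-] → (0.0802, -0.11925, -1.34)–(0.0802, 1.42, -1.34)  len=1.5393
  (v2,v7,v6) [-++] → (0.0802, 1.42, 0.112532)–(0.0802, 1.42, -1.34)  len=1.4525

Chained into 1 loop(s):
  loop 1: 8 segments, perimeter = 11.0400
Total perimeter = 11.040


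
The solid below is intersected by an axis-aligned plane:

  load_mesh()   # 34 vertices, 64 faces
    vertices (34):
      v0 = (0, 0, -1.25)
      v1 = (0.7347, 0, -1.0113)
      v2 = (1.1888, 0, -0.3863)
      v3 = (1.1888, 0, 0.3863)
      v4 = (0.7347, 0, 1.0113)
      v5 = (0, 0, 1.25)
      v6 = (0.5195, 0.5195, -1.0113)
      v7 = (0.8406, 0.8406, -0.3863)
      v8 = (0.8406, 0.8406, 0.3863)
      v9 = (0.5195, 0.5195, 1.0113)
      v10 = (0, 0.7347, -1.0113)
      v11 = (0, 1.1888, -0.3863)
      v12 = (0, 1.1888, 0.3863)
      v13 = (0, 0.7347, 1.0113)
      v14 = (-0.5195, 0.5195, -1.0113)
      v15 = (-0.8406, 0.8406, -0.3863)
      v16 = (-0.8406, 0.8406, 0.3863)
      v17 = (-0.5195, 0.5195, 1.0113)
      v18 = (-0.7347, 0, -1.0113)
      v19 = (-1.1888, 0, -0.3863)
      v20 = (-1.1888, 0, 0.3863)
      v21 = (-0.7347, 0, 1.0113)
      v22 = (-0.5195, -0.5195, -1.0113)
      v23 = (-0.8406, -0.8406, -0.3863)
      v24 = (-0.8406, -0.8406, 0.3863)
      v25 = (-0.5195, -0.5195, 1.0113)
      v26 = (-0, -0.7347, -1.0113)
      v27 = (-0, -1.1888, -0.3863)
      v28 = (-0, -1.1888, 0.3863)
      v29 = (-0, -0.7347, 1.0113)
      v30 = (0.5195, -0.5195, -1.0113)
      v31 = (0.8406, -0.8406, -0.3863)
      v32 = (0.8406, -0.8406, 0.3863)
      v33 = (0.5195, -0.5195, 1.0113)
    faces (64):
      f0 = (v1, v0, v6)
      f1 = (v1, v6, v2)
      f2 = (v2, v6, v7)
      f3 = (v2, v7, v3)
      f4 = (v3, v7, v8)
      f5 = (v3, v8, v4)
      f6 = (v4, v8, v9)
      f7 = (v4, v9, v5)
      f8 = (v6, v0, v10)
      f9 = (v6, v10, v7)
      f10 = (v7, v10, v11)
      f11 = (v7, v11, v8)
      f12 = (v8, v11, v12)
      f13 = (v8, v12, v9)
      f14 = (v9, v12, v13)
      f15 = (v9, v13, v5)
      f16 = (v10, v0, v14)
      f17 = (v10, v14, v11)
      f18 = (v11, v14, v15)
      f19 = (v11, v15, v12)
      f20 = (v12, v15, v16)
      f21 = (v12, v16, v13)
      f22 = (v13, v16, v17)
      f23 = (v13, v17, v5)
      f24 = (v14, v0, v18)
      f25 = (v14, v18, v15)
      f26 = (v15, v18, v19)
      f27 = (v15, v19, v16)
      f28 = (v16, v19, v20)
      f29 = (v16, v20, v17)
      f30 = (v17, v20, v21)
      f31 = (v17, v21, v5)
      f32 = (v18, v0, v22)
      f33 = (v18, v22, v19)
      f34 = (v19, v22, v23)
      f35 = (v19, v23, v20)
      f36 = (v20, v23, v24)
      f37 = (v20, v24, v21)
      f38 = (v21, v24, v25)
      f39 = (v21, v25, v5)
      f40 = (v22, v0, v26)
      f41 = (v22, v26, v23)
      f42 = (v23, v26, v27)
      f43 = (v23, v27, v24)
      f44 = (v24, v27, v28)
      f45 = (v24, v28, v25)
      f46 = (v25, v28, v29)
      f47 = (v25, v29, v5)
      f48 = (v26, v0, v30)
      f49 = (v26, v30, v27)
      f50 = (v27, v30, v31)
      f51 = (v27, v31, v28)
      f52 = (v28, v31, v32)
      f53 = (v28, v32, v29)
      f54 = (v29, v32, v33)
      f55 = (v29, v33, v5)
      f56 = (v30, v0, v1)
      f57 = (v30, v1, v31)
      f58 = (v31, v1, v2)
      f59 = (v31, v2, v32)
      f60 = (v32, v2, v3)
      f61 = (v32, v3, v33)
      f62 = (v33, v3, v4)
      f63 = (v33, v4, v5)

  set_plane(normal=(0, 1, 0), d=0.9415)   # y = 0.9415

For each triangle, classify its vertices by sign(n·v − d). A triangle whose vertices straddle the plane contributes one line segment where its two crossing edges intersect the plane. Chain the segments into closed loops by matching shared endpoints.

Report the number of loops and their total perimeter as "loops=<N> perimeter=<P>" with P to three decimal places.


loops=1 perimeter=4.294

Straddling triangles (10 of 64):
  (v7,v10,v11) [--+] → (0, 0.9415, -0.726671)–(0.597014, 0.9415, -0.3863)  len=0.6872
  (v7,v11,v8) [-+-] → (0.597014, 0.9415, -0.3863)–(0.597014, 0.9415, 0.162419)  len=0.5487
  (v8,v11,v12) [-++] → (0.597014, 0.9415, 0.162419)–(0.597014, 0.9415, 0.3863)  len=0.2239
  (v8,v12,v9) [-+-] → (0.597014, 0.9415, 0.3863)–(0.19195, 0.9415, 0.617232)  len=0.4663
  (v9,v12,v13) [-+-] → (0.19195, 0.9415, 0.617232)–(0, 0.9415, 0.726671)  len=0.2210
  (v10,v14,v11) [--+] → (-0.19195, 0.9415, -0.617232)–(0, 0.9415, -0.726671)  len=0.2210
  (v11,v14,v15) [+--] → (-0.19195, 0.9415, -0.617232)–(-0.597014, 0.9415, -0.3863)  len=0.4663
  (v11,v15,v12) [+-+] → (-0.597014, 0.9415, -0.3863)–(-0.597014, 0.9415, -0.162419)  len=0.2239
  (v12,v15,v16) [+--] → (-0.597014, 0.9415, -0.162419)–(-0.597014, 0.9415, 0.3863)  len=0.5487
  (v12,v16,v13) [+--] → (-0.597014, 0.9415, 0.3863)–(0, 0.9415, 0.726671)  len=0.6872

Chained into 1 loop(s):
  loop 1: 10 segments, perimeter = 4.2941
Total perimeter = 4.294
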